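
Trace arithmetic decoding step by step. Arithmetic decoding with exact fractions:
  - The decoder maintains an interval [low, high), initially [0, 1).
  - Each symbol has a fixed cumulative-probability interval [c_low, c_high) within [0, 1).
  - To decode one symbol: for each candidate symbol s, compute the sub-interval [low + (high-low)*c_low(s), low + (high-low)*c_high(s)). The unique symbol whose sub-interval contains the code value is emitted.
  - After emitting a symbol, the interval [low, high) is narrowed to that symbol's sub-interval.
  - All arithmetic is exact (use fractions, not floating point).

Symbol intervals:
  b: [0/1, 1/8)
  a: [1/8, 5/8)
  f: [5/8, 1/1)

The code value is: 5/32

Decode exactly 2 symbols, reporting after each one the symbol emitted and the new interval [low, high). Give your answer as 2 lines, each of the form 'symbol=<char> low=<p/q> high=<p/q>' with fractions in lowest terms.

Step 1: interval [0/1, 1/1), width = 1/1 - 0/1 = 1/1
  'b': [0/1 + 1/1*0/1, 0/1 + 1/1*1/8) = [0/1, 1/8)
  'a': [0/1 + 1/1*1/8, 0/1 + 1/1*5/8) = [1/8, 5/8) <- contains code 5/32
  'f': [0/1 + 1/1*5/8, 0/1 + 1/1*1/1) = [5/8, 1/1)
  emit 'a', narrow to [1/8, 5/8)
Step 2: interval [1/8, 5/8), width = 5/8 - 1/8 = 1/2
  'b': [1/8 + 1/2*0/1, 1/8 + 1/2*1/8) = [1/8, 3/16) <- contains code 5/32
  'a': [1/8 + 1/2*1/8, 1/8 + 1/2*5/8) = [3/16, 7/16)
  'f': [1/8 + 1/2*5/8, 1/8 + 1/2*1/1) = [7/16, 5/8)
  emit 'b', narrow to [1/8, 3/16)

Answer: symbol=a low=1/8 high=5/8
symbol=b low=1/8 high=3/16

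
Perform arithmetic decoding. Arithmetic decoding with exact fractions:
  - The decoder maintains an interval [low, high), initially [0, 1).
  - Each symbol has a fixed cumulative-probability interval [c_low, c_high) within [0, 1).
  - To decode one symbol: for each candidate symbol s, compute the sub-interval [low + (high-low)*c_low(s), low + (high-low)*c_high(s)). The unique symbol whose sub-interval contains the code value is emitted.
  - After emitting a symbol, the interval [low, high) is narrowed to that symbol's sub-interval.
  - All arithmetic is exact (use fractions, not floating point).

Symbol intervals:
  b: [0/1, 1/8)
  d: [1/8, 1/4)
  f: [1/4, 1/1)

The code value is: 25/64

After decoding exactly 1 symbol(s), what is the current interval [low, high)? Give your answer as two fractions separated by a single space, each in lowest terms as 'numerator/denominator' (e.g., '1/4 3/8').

Answer: 1/4 1/1

Derivation:
Step 1: interval [0/1, 1/1), width = 1/1 - 0/1 = 1/1
  'b': [0/1 + 1/1*0/1, 0/1 + 1/1*1/8) = [0/1, 1/8)
  'd': [0/1 + 1/1*1/8, 0/1 + 1/1*1/4) = [1/8, 1/4)
  'f': [0/1 + 1/1*1/4, 0/1 + 1/1*1/1) = [1/4, 1/1) <- contains code 25/64
  emit 'f', narrow to [1/4, 1/1)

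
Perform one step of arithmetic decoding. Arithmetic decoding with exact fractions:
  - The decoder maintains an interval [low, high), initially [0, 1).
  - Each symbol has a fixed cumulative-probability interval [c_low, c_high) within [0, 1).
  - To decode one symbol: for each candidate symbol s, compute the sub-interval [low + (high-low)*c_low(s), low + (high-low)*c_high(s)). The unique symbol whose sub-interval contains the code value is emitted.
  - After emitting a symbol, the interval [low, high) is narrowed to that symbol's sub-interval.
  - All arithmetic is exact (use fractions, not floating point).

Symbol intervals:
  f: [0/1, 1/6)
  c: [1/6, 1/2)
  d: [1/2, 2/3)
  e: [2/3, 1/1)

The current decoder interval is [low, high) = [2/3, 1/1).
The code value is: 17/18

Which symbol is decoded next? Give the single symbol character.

Answer: e

Derivation:
Interval width = high − low = 1/1 − 2/3 = 1/3
Scaled code = (code − low) / width = (17/18 − 2/3) / 1/3 = 5/6
  f: [0/1, 1/6) 
  c: [1/6, 1/2) 
  d: [1/2, 2/3) 
  e: [2/3, 1/1) ← scaled code falls here ✓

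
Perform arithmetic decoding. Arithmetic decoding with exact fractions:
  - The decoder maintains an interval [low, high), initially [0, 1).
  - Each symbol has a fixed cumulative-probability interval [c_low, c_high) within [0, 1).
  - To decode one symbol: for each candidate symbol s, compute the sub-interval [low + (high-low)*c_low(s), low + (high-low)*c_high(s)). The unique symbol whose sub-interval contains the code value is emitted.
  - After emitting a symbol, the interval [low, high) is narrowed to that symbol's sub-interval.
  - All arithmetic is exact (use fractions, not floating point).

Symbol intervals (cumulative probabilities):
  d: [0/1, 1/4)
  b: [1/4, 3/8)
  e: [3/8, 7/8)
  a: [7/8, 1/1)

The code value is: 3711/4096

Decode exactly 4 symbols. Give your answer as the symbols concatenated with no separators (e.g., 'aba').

Answer: adaa

Derivation:
Step 1: interval [0/1, 1/1), width = 1/1 - 0/1 = 1/1
  'd': [0/1 + 1/1*0/1, 0/1 + 1/1*1/4) = [0/1, 1/4)
  'b': [0/1 + 1/1*1/4, 0/1 + 1/1*3/8) = [1/4, 3/8)
  'e': [0/1 + 1/1*3/8, 0/1 + 1/1*7/8) = [3/8, 7/8)
  'a': [0/1 + 1/1*7/8, 0/1 + 1/1*1/1) = [7/8, 1/1) <- contains code 3711/4096
  emit 'a', narrow to [7/8, 1/1)
Step 2: interval [7/8, 1/1), width = 1/1 - 7/8 = 1/8
  'd': [7/8 + 1/8*0/1, 7/8 + 1/8*1/4) = [7/8, 29/32) <- contains code 3711/4096
  'b': [7/8 + 1/8*1/4, 7/8 + 1/8*3/8) = [29/32, 59/64)
  'e': [7/8 + 1/8*3/8, 7/8 + 1/8*7/8) = [59/64, 63/64)
  'a': [7/8 + 1/8*7/8, 7/8 + 1/8*1/1) = [63/64, 1/1)
  emit 'd', narrow to [7/8, 29/32)
Step 3: interval [7/8, 29/32), width = 29/32 - 7/8 = 1/32
  'd': [7/8 + 1/32*0/1, 7/8 + 1/32*1/4) = [7/8, 113/128)
  'b': [7/8 + 1/32*1/4, 7/8 + 1/32*3/8) = [113/128, 227/256)
  'e': [7/8 + 1/32*3/8, 7/8 + 1/32*7/8) = [227/256, 231/256)
  'a': [7/8 + 1/32*7/8, 7/8 + 1/32*1/1) = [231/256, 29/32) <- contains code 3711/4096
  emit 'a', narrow to [231/256, 29/32)
Step 4: interval [231/256, 29/32), width = 29/32 - 231/256 = 1/256
  'd': [231/256 + 1/256*0/1, 231/256 + 1/256*1/4) = [231/256, 925/1024)
  'b': [231/256 + 1/256*1/4, 231/256 + 1/256*3/8) = [925/1024, 1851/2048)
  'e': [231/256 + 1/256*3/8, 231/256 + 1/256*7/8) = [1851/2048, 1855/2048)
  'a': [231/256 + 1/256*7/8, 231/256 + 1/256*1/1) = [1855/2048, 29/32) <- contains code 3711/4096
  emit 'a', narrow to [1855/2048, 29/32)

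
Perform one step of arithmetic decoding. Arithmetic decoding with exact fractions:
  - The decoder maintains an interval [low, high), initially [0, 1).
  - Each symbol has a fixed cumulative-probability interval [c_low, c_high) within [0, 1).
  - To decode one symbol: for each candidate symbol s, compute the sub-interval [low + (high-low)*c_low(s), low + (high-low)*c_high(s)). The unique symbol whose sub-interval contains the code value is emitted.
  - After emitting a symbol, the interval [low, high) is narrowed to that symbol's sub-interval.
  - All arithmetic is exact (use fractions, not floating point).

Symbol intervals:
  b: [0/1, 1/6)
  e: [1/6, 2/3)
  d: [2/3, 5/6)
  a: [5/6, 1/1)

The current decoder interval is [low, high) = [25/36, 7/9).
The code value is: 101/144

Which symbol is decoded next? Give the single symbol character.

Answer: b

Derivation:
Interval width = high − low = 7/9 − 25/36 = 1/12
Scaled code = (code − low) / width = (101/144 − 25/36) / 1/12 = 1/12
  b: [0/1, 1/6) ← scaled code falls here ✓
  e: [1/6, 2/3) 
  d: [2/3, 5/6) 
  a: [5/6, 1/1) 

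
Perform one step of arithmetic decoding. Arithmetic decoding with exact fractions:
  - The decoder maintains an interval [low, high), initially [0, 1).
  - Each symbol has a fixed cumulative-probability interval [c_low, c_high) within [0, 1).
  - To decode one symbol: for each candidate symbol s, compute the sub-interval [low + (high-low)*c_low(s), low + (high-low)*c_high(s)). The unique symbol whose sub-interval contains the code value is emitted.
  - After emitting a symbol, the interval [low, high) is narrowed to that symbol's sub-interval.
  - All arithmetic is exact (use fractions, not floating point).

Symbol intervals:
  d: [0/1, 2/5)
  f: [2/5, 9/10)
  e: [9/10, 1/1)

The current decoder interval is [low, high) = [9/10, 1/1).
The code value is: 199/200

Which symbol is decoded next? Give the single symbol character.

Interval width = high − low = 1/1 − 9/10 = 1/10
Scaled code = (code − low) / width = (199/200 − 9/10) / 1/10 = 19/20
  d: [0/1, 2/5) 
  f: [2/5, 9/10) 
  e: [9/10, 1/1) ← scaled code falls here ✓

Answer: e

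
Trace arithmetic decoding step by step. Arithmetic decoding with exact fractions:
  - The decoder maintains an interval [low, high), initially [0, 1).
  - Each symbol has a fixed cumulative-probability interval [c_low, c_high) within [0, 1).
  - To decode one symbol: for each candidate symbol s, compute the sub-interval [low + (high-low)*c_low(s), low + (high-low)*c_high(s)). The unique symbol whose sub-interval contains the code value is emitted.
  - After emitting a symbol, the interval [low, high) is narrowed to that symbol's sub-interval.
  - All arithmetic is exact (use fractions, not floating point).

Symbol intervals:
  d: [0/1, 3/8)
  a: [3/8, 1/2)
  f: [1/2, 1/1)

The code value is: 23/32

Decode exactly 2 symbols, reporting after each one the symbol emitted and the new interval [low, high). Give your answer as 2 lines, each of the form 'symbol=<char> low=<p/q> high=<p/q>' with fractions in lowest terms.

Answer: symbol=f low=1/2 high=1/1
symbol=a low=11/16 high=3/4

Derivation:
Step 1: interval [0/1, 1/1), width = 1/1 - 0/1 = 1/1
  'd': [0/1 + 1/1*0/1, 0/1 + 1/1*3/8) = [0/1, 3/8)
  'a': [0/1 + 1/1*3/8, 0/1 + 1/1*1/2) = [3/8, 1/2)
  'f': [0/1 + 1/1*1/2, 0/1 + 1/1*1/1) = [1/2, 1/1) <- contains code 23/32
  emit 'f', narrow to [1/2, 1/1)
Step 2: interval [1/2, 1/1), width = 1/1 - 1/2 = 1/2
  'd': [1/2 + 1/2*0/1, 1/2 + 1/2*3/8) = [1/2, 11/16)
  'a': [1/2 + 1/2*3/8, 1/2 + 1/2*1/2) = [11/16, 3/4) <- contains code 23/32
  'f': [1/2 + 1/2*1/2, 1/2 + 1/2*1/1) = [3/4, 1/1)
  emit 'a', narrow to [11/16, 3/4)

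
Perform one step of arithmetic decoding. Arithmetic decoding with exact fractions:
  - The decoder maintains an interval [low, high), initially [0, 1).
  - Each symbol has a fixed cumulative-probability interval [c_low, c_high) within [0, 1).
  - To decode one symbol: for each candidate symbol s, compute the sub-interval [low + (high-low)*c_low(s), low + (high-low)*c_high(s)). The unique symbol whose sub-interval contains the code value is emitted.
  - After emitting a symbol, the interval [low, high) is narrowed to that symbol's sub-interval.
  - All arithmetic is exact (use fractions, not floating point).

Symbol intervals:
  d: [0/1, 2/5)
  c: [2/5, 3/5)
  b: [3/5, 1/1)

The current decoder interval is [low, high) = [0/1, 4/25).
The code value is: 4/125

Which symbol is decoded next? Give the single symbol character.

Answer: d

Derivation:
Interval width = high − low = 4/25 − 0/1 = 4/25
Scaled code = (code − low) / width = (4/125 − 0/1) / 4/25 = 1/5
  d: [0/1, 2/5) ← scaled code falls here ✓
  c: [2/5, 3/5) 
  b: [3/5, 1/1) 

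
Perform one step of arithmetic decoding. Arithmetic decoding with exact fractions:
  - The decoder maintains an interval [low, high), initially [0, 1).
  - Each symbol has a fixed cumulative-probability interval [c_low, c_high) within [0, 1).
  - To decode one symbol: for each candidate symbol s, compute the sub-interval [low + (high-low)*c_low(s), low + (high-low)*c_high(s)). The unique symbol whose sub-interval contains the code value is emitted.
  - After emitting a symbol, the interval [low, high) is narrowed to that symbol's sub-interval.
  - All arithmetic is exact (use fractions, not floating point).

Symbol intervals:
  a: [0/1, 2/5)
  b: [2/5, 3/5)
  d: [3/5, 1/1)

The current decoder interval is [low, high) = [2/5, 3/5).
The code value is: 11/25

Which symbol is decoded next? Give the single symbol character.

Interval width = high − low = 3/5 − 2/5 = 1/5
Scaled code = (code − low) / width = (11/25 − 2/5) / 1/5 = 1/5
  a: [0/1, 2/5) ← scaled code falls here ✓
  b: [2/5, 3/5) 
  d: [3/5, 1/1) 

Answer: a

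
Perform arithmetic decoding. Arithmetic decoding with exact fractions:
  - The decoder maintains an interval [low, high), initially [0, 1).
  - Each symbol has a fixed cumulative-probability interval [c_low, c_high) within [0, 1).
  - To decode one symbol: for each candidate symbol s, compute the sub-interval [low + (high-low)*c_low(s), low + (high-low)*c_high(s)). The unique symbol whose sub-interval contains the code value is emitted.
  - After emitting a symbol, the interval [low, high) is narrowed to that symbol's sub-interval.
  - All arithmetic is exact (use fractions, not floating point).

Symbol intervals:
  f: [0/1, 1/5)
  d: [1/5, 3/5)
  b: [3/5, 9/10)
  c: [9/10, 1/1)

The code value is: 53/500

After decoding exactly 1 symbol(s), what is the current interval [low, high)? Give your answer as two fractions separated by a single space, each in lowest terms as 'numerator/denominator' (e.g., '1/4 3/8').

Answer: 0/1 1/5

Derivation:
Step 1: interval [0/1, 1/1), width = 1/1 - 0/1 = 1/1
  'f': [0/1 + 1/1*0/1, 0/1 + 1/1*1/5) = [0/1, 1/5) <- contains code 53/500
  'd': [0/1 + 1/1*1/5, 0/1 + 1/1*3/5) = [1/5, 3/5)
  'b': [0/1 + 1/1*3/5, 0/1 + 1/1*9/10) = [3/5, 9/10)
  'c': [0/1 + 1/1*9/10, 0/1 + 1/1*1/1) = [9/10, 1/1)
  emit 'f', narrow to [0/1, 1/5)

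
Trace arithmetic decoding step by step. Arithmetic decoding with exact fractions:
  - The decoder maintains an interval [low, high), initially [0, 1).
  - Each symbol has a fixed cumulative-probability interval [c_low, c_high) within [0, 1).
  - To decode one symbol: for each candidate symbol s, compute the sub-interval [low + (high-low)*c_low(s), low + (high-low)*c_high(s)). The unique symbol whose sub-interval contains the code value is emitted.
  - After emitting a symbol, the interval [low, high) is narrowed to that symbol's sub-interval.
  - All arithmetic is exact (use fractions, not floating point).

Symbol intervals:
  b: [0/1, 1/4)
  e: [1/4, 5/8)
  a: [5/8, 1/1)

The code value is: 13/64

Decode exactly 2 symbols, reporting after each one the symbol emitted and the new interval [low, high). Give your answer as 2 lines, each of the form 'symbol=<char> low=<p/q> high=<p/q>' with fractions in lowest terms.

Answer: symbol=b low=0/1 high=1/4
symbol=a low=5/32 high=1/4

Derivation:
Step 1: interval [0/1, 1/1), width = 1/1 - 0/1 = 1/1
  'b': [0/1 + 1/1*0/1, 0/1 + 1/1*1/4) = [0/1, 1/4) <- contains code 13/64
  'e': [0/1 + 1/1*1/4, 0/1 + 1/1*5/8) = [1/4, 5/8)
  'a': [0/1 + 1/1*5/8, 0/1 + 1/1*1/1) = [5/8, 1/1)
  emit 'b', narrow to [0/1, 1/4)
Step 2: interval [0/1, 1/4), width = 1/4 - 0/1 = 1/4
  'b': [0/1 + 1/4*0/1, 0/1 + 1/4*1/4) = [0/1, 1/16)
  'e': [0/1 + 1/4*1/4, 0/1 + 1/4*5/8) = [1/16, 5/32)
  'a': [0/1 + 1/4*5/8, 0/1 + 1/4*1/1) = [5/32, 1/4) <- contains code 13/64
  emit 'a', narrow to [5/32, 1/4)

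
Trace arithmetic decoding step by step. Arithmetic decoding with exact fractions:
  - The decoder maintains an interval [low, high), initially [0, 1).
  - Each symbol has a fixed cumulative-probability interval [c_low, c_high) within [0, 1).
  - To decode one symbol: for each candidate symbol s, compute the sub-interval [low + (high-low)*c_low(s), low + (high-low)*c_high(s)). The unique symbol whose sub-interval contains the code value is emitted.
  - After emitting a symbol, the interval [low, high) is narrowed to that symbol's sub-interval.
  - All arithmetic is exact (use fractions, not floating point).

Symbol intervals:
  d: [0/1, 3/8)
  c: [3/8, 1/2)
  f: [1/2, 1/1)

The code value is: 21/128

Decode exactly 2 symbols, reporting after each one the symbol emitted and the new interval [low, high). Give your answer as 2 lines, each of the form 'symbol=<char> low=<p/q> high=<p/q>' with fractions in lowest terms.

Answer: symbol=d low=0/1 high=3/8
symbol=c low=9/64 high=3/16

Derivation:
Step 1: interval [0/1, 1/1), width = 1/1 - 0/1 = 1/1
  'd': [0/1 + 1/1*0/1, 0/1 + 1/1*3/8) = [0/1, 3/8) <- contains code 21/128
  'c': [0/1 + 1/1*3/8, 0/1 + 1/1*1/2) = [3/8, 1/2)
  'f': [0/1 + 1/1*1/2, 0/1 + 1/1*1/1) = [1/2, 1/1)
  emit 'd', narrow to [0/1, 3/8)
Step 2: interval [0/1, 3/8), width = 3/8 - 0/1 = 3/8
  'd': [0/1 + 3/8*0/1, 0/1 + 3/8*3/8) = [0/1, 9/64)
  'c': [0/1 + 3/8*3/8, 0/1 + 3/8*1/2) = [9/64, 3/16) <- contains code 21/128
  'f': [0/1 + 3/8*1/2, 0/1 + 3/8*1/1) = [3/16, 3/8)
  emit 'c', narrow to [9/64, 3/16)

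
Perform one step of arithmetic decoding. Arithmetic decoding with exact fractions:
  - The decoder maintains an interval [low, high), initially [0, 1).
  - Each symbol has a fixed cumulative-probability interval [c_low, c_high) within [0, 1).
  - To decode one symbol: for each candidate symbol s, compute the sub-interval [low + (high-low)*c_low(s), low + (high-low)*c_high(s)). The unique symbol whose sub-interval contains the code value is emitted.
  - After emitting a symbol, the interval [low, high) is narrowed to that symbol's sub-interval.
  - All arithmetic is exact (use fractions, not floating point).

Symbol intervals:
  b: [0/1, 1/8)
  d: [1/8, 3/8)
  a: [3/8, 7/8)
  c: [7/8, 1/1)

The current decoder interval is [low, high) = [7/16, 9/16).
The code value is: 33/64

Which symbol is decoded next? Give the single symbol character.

Answer: a

Derivation:
Interval width = high − low = 9/16 − 7/16 = 1/8
Scaled code = (code − low) / width = (33/64 − 7/16) / 1/8 = 5/8
  b: [0/1, 1/8) 
  d: [1/8, 3/8) 
  a: [3/8, 7/8) ← scaled code falls here ✓
  c: [7/8, 1/1) 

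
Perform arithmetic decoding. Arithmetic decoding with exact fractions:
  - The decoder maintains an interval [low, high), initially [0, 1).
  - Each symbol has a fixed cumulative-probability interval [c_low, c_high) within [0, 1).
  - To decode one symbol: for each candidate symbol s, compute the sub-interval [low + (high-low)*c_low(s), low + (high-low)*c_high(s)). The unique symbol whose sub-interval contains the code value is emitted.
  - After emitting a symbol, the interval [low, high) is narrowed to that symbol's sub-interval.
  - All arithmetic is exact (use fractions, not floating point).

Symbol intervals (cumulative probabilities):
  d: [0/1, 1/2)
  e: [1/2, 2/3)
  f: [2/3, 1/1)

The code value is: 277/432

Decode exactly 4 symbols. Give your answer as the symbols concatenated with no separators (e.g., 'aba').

Answer: efed

Derivation:
Step 1: interval [0/1, 1/1), width = 1/1 - 0/1 = 1/1
  'd': [0/1 + 1/1*0/1, 0/1 + 1/1*1/2) = [0/1, 1/2)
  'e': [0/1 + 1/1*1/2, 0/1 + 1/1*2/3) = [1/2, 2/3) <- contains code 277/432
  'f': [0/1 + 1/1*2/3, 0/1 + 1/1*1/1) = [2/3, 1/1)
  emit 'e', narrow to [1/2, 2/3)
Step 2: interval [1/2, 2/3), width = 2/3 - 1/2 = 1/6
  'd': [1/2 + 1/6*0/1, 1/2 + 1/6*1/2) = [1/2, 7/12)
  'e': [1/2 + 1/6*1/2, 1/2 + 1/6*2/3) = [7/12, 11/18)
  'f': [1/2 + 1/6*2/3, 1/2 + 1/6*1/1) = [11/18, 2/3) <- contains code 277/432
  emit 'f', narrow to [11/18, 2/3)
Step 3: interval [11/18, 2/3), width = 2/3 - 11/18 = 1/18
  'd': [11/18 + 1/18*0/1, 11/18 + 1/18*1/2) = [11/18, 23/36)
  'e': [11/18 + 1/18*1/2, 11/18 + 1/18*2/3) = [23/36, 35/54) <- contains code 277/432
  'f': [11/18 + 1/18*2/3, 11/18 + 1/18*1/1) = [35/54, 2/3)
  emit 'e', narrow to [23/36, 35/54)
Step 4: interval [23/36, 35/54), width = 35/54 - 23/36 = 1/108
  'd': [23/36 + 1/108*0/1, 23/36 + 1/108*1/2) = [23/36, 139/216) <- contains code 277/432
  'e': [23/36 + 1/108*1/2, 23/36 + 1/108*2/3) = [139/216, 209/324)
  'f': [23/36 + 1/108*2/3, 23/36 + 1/108*1/1) = [209/324, 35/54)
  emit 'd', narrow to [23/36, 139/216)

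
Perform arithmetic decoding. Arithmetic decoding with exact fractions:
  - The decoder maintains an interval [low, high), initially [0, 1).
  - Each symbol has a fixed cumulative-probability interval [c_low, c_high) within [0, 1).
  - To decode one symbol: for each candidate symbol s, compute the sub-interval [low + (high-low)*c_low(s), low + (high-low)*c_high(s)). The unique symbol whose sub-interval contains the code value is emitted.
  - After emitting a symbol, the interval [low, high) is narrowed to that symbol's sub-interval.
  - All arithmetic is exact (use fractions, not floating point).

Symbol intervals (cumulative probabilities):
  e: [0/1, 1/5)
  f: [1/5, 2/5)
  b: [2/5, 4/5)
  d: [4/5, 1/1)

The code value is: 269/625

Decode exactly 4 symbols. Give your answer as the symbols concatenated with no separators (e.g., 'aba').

Step 1: interval [0/1, 1/1), width = 1/1 - 0/1 = 1/1
  'e': [0/1 + 1/1*0/1, 0/1 + 1/1*1/5) = [0/1, 1/5)
  'f': [0/1 + 1/1*1/5, 0/1 + 1/1*2/5) = [1/5, 2/5)
  'b': [0/1 + 1/1*2/5, 0/1 + 1/1*4/5) = [2/5, 4/5) <- contains code 269/625
  'd': [0/1 + 1/1*4/5, 0/1 + 1/1*1/1) = [4/5, 1/1)
  emit 'b', narrow to [2/5, 4/5)
Step 2: interval [2/5, 4/5), width = 4/5 - 2/5 = 2/5
  'e': [2/5 + 2/5*0/1, 2/5 + 2/5*1/5) = [2/5, 12/25) <- contains code 269/625
  'f': [2/5 + 2/5*1/5, 2/5 + 2/5*2/5) = [12/25, 14/25)
  'b': [2/5 + 2/5*2/5, 2/5 + 2/5*4/5) = [14/25, 18/25)
  'd': [2/5 + 2/5*4/5, 2/5 + 2/5*1/1) = [18/25, 4/5)
  emit 'e', narrow to [2/5, 12/25)
Step 3: interval [2/5, 12/25), width = 12/25 - 2/5 = 2/25
  'e': [2/5 + 2/25*0/1, 2/5 + 2/25*1/5) = [2/5, 52/125)
  'f': [2/5 + 2/25*1/5, 2/5 + 2/25*2/5) = [52/125, 54/125) <- contains code 269/625
  'b': [2/5 + 2/25*2/5, 2/5 + 2/25*4/5) = [54/125, 58/125)
  'd': [2/5 + 2/25*4/5, 2/5 + 2/25*1/1) = [58/125, 12/25)
  emit 'f', narrow to [52/125, 54/125)
Step 4: interval [52/125, 54/125), width = 54/125 - 52/125 = 2/125
  'e': [52/125 + 2/125*0/1, 52/125 + 2/125*1/5) = [52/125, 262/625)
  'f': [52/125 + 2/125*1/5, 52/125 + 2/125*2/5) = [262/625, 264/625)
  'b': [52/125 + 2/125*2/5, 52/125 + 2/125*4/5) = [264/625, 268/625)
  'd': [52/125 + 2/125*4/5, 52/125 + 2/125*1/1) = [268/625, 54/125) <- contains code 269/625
  emit 'd', narrow to [268/625, 54/125)

Answer: befd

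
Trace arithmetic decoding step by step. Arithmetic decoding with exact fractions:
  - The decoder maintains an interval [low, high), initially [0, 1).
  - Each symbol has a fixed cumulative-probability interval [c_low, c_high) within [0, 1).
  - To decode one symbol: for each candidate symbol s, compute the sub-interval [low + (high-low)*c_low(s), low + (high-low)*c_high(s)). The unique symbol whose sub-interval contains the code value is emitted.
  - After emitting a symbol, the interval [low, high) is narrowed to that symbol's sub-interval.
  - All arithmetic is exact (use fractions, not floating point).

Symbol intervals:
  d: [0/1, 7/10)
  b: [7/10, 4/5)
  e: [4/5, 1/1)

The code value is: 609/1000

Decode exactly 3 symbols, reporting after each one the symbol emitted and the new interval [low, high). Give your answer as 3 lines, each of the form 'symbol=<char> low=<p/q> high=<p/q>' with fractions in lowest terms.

Step 1: interval [0/1, 1/1), width = 1/1 - 0/1 = 1/1
  'd': [0/1 + 1/1*0/1, 0/1 + 1/1*7/10) = [0/1, 7/10) <- contains code 609/1000
  'b': [0/1 + 1/1*7/10, 0/1 + 1/1*4/5) = [7/10, 4/5)
  'e': [0/1 + 1/1*4/5, 0/1 + 1/1*1/1) = [4/5, 1/1)
  emit 'd', narrow to [0/1, 7/10)
Step 2: interval [0/1, 7/10), width = 7/10 - 0/1 = 7/10
  'd': [0/1 + 7/10*0/1, 0/1 + 7/10*7/10) = [0/1, 49/100)
  'b': [0/1 + 7/10*7/10, 0/1 + 7/10*4/5) = [49/100, 14/25)
  'e': [0/1 + 7/10*4/5, 0/1 + 7/10*1/1) = [14/25, 7/10) <- contains code 609/1000
  emit 'e', narrow to [14/25, 7/10)
Step 3: interval [14/25, 7/10), width = 7/10 - 14/25 = 7/50
  'd': [14/25 + 7/50*0/1, 14/25 + 7/50*7/10) = [14/25, 329/500) <- contains code 609/1000
  'b': [14/25 + 7/50*7/10, 14/25 + 7/50*4/5) = [329/500, 84/125)
  'e': [14/25 + 7/50*4/5, 14/25 + 7/50*1/1) = [84/125, 7/10)
  emit 'd', narrow to [14/25, 329/500)

Answer: symbol=d low=0/1 high=7/10
symbol=e low=14/25 high=7/10
symbol=d low=14/25 high=329/500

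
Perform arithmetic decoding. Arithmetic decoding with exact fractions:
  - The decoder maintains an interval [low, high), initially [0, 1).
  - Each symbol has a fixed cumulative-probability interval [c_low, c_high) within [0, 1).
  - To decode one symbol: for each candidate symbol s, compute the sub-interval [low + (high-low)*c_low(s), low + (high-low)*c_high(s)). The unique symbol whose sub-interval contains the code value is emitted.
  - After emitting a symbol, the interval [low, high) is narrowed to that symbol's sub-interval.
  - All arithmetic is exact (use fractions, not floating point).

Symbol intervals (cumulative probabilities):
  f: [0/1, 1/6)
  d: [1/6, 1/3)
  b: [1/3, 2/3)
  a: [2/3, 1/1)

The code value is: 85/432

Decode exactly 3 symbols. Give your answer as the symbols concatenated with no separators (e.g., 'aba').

Step 1: interval [0/1, 1/1), width = 1/1 - 0/1 = 1/1
  'f': [0/1 + 1/1*0/1, 0/1 + 1/1*1/6) = [0/1, 1/6)
  'd': [0/1 + 1/1*1/6, 0/1 + 1/1*1/3) = [1/6, 1/3) <- contains code 85/432
  'b': [0/1 + 1/1*1/3, 0/1 + 1/1*2/3) = [1/3, 2/3)
  'a': [0/1 + 1/1*2/3, 0/1 + 1/1*1/1) = [2/3, 1/1)
  emit 'd', narrow to [1/6, 1/3)
Step 2: interval [1/6, 1/3), width = 1/3 - 1/6 = 1/6
  'f': [1/6 + 1/6*0/1, 1/6 + 1/6*1/6) = [1/6, 7/36)
  'd': [1/6 + 1/6*1/6, 1/6 + 1/6*1/3) = [7/36, 2/9) <- contains code 85/432
  'b': [1/6 + 1/6*1/3, 1/6 + 1/6*2/3) = [2/9, 5/18)
  'a': [1/6 + 1/6*2/3, 1/6 + 1/6*1/1) = [5/18, 1/3)
  emit 'd', narrow to [7/36, 2/9)
Step 3: interval [7/36, 2/9), width = 2/9 - 7/36 = 1/36
  'f': [7/36 + 1/36*0/1, 7/36 + 1/36*1/6) = [7/36, 43/216) <- contains code 85/432
  'd': [7/36 + 1/36*1/6, 7/36 + 1/36*1/3) = [43/216, 11/54)
  'b': [7/36 + 1/36*1/3, 7/36 + 1/36*2/3) = [11/54, 23/108)
  'a': [7/36 + 1/36*2/3, 7/36 + 1/36*1/1) = [23/108, 2/9)
  emit 'f', narrow to [7/36, 43/216)

Answer: ddf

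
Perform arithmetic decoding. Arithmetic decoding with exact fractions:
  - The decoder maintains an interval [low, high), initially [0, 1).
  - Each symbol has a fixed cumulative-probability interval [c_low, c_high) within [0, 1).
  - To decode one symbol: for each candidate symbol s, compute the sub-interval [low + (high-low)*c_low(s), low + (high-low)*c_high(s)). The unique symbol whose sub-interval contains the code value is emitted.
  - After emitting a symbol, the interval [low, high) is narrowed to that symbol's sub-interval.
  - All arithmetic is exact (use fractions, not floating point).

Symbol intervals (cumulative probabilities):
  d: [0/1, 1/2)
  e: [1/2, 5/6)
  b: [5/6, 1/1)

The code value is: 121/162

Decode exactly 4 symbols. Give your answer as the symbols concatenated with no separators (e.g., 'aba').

Answer: eeee

Derivation:
Step 1: interval [0/1, 1/1), width = 1/1 - 0/1 = 1/1
  'd': [0/1 + 1/1*0/1, 0/1 + 1/1*1/2) = [0/1, 1/2)
  'e': [0/1 + 1/1*1/2, 0/1 + 1/1*5/6) = [1/2, 5/6) <- contains code 121/162
  'b': [0/1 + 1/1*5/6, 0/1 + 1/1*1/1) = [5/6, 1/1)
  emit 'e', narrow to [1/2, 5/6)
Step 2: interval [1/2, 5/6), width = 5/6 - 1/2 = 1/3
  'd': [1/2 + 1/3*0/1, 1/2 + 1/3*1/2) = [1/2, 2/3)
  'e': [1/2 + 1/3*1/2, 1/2 + 1/3*5/6) = [2/3, 7/9) <- contains code 121/162
  'b': [1/2 + 1/3*5/6, 1/2 + 1/3*1/1) = [7/9, 5/6)
  emit 'e', narrow to [2/3, 7/9)
Step 3: interval [2/3, 7/9), width = 7/9 - 2/3 = 1/9
  'd': [2/3 + 1/9*0/1, 2/3 + 1/9*1/2) = [2/3, 13/18)
  'e': [2/3 + 1/9*1/2, 2/3 + 1/9*5/6) = [13/18, 41/54) <- contains code 121/162
  'b': [2/3 + 1/9*5/6, 2/3 + 1/9*1/1) = [41/54, 7/9)
  emit 'e', narrow to [13/18, 41/54)
Step 4: interval [13/18, 41/54), width = 41/54 - 13/18 = 1/27
  'd': [13/18 + 1/27*0/1, 13/18 + 1/27*1/2) = [13/18, 20/27)
  'e': [13/18 + 1/27*1/2, 13/18 + 1/27*5/6) = [20/27, 61/81) <- contains code 121/162
  'b': [13/18 + 1/27*5/6, 13/18 + 1/27*1/1) = [61/81, 41/54)
  emit 'e', narrow to [20/27, 61/81)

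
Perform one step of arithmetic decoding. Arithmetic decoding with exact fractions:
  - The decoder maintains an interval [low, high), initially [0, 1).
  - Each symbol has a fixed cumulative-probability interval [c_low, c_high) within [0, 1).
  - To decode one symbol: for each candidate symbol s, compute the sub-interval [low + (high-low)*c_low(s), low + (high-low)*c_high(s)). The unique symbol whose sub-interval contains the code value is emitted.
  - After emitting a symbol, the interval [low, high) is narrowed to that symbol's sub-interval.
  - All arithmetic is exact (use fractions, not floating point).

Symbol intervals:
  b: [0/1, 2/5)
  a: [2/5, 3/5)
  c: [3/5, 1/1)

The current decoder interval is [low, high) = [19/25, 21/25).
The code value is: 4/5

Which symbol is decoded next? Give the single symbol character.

Answer: a

Derivation:
Interval width = high − low = 21/25 − 19/25 = 2/25
Scaled code = (code − low) / width = (4/5 − 19/25) / 2/25 = 1/2
  b: [0/1, 2/5) 
  a: [2/5, 3/5) ← scaled code falls here ✓
  c: [3/5, 1/1) 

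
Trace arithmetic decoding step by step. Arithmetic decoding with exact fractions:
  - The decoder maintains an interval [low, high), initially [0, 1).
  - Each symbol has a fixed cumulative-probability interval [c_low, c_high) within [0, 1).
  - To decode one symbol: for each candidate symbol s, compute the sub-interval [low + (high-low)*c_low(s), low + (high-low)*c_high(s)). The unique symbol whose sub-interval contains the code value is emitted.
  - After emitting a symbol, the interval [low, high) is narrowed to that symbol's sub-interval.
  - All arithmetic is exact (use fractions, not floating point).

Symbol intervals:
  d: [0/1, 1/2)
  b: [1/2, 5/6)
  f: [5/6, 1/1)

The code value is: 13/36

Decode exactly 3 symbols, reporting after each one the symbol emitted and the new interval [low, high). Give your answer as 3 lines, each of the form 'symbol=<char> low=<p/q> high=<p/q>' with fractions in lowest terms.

Answer: symbol=d low=0/1 high=1/2
symbol=b low=1/4 high=5/12
symbol=b low=1/3 high=7/18

Derivation:
Step 1: interval [0/1, 1/1), width = 1/1 - 0/1 = 1/1
  'd': [0/1 + 1/1*0/1, 0/1 + 1/1*1/2) = [0/1, 1/2) <- contains code 13/36
  'b': [0/1 + 1/1*1/2, 0/1 + 1/1*5/6) = [1/2, 5/6)
  'f': [0/1 + 1/1*5/6, 0/1 + 1/1*1/1) = [5/6, 1/1)
  emit 'd', narrow to [0/1, 1/2)
Step 2: interval [0/1, 1/2), width = 1/2 - 0/1 = 1/2
  'd': [0/1 + 1/2*0/1, 0/1 + 1/2*1/2) = [0/1, 1/4)
  'b': [0/1 + 1/2*1/2, 0/1 + 1/2*5/6) = [1/4, 5/12) <- contains code 13/36
  'f': [0/1 + 1/2*5/6, 0/1 + 1/2*1/1) = [5/12, 1/2)
  emit 'b', narrow to [1/4, 5/12)
Step 3: interval [1/4, 5/12), width = 5/12 - 1/4 = 1/6
  'd': [1/4 + 1/6*0/1, 1/4 + 1/6*1/2) = [1/4, 1/3)
  'b': [1/4 + 1/6*1/2, 1/4 + 1/6*5/6) = [1/3, 7/18) <- contains code 13/36
  'f': [1/4 + 1/6*5/6, 1/4 + 1/6*1/1) = [7/18, 5/12)
  emit 'b', narrow to [1/3, 7/18)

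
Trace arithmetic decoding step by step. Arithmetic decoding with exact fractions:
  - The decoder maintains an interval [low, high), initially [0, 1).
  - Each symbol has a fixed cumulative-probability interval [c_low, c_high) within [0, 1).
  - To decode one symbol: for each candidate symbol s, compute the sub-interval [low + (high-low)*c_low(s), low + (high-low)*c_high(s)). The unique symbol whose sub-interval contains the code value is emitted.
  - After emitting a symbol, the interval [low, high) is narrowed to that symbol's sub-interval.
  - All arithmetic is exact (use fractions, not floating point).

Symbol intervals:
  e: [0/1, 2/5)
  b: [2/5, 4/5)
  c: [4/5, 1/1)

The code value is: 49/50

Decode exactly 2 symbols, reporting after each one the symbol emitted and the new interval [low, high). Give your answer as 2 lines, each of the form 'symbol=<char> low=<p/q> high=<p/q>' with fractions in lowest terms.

Step 1: interval [0/1, 1/1), width = 1/1 - 0/1 = 1/1
  'e': [0/1 + 1/1*0/1, 0/1 + 1/1*2/5) = [0/1, 2/5)
  'b': [0/1 + 1/1*2/5, 0/1 + 1/1*4/5) = [2/5, 4/5)
  'c': [0/1 + 1/1*4/5, 0/1 + 1/1*1/1) = [4/5, 1/1) <- contains code 49/50
  emit 'c', narrow to [4/5, 1/1)
Step 2: interval [4/5, 1/1), width = 1/1 - 4/5 = 1/5
  'e': [4/5 + 1/5*0/1, 4/5 + 1/5*2/5) = [4/5, 22/25)
  'b': [4/5 + 1/5*2/5, 4/5 + 1/5*4/5) = [22/25, 24/25)
  'c': [4/5 + 1/5*4/5, 4/5 + 1/5*1/1) = [24/25, 1/1) <- contains code 49/50
  emit 'c', narrow to [24/25, 1/1)

Answer: symbol=c low=4/5 high=1/1
symbol=c low=24/25 high=1/1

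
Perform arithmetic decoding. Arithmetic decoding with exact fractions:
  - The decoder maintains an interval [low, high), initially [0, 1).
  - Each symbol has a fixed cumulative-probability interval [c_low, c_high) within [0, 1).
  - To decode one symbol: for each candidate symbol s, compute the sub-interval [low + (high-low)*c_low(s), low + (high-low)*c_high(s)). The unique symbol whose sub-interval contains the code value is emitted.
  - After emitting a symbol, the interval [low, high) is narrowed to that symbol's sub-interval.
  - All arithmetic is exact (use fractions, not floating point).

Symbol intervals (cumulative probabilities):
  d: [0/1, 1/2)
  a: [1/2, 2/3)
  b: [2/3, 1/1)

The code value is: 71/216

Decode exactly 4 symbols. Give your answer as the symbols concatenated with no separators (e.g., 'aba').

Step 1: interval [0/1, 1/1), width = 1/1 - 0/1 = 1/1
  'd': [0/1 + 1/1*0/1, 0/1 + 1/1*1/2) = [0/1, 1/2) <- contains code 71/216
  'a': [0/1 + 1/1*1/2, 0/1 + 1/1*2/3) = [1/2, 2/3)
  'b': [0/1 + 1/1*2/3, 0/1 + 1/1*1/1) = [2/3, 1/1)
  emit 'd', narrow to [0/1, 1/2)
Step 2: interval [0/1, 1/2), width = 1/2 - 0/1 = 1/2
  'd': [0/1 + 1/2*0/1, 0/1 + 1/2*1/2) = [0/1, 1/4)
  'a': [0/1 + 1/2*1/2, 0/1 + 1/2*2/3) = [1/4, 1/3) <- contains code 71/216
  'b': [0/1 + 1/2*2/3, 0/1 + 1/2*1/1) = [1/3, 1/2)
  emit 'a', narrow to [1/4, 1/3)
Step 3: interval [1/4, 1/3), width = 1/3 - 1/4 = 1/12
  'd': [1/4 + 1/12*0/1, 1/4 + 1/12*1/2) = [1/4, 7/24)
  'a': [1/4 + 1/12*1/2, 1/4 + 1/12*2/3) = [7/24, 11/36)
  'b': [1/4 + 1/12*2/3, 1/4 + 1/12*1/1) = [11/36, 1/3) <- contains code 71/216
  emit 'b', narrow to [11/36, 1/3)
Step 4: interval [11/36, 1/3), width = 1/3 - 11/36 = 1/36
  'd': [11/36 + 1/36*0/1, 11/36 + 1/36*1/2) = [11/36, 23/72)
  'a': [11/36 + 1/36*1/2, 11/36 + 1/36*2/3) = [23/72, 35/108)
  'b': [11/36 + 1/36*2/3, 11/36 + 1/36*1/1) = [35/108, 1/3) <- contains code 71/216
  emit 'b', narrow to [35/108, 1/3)

Answer: dabb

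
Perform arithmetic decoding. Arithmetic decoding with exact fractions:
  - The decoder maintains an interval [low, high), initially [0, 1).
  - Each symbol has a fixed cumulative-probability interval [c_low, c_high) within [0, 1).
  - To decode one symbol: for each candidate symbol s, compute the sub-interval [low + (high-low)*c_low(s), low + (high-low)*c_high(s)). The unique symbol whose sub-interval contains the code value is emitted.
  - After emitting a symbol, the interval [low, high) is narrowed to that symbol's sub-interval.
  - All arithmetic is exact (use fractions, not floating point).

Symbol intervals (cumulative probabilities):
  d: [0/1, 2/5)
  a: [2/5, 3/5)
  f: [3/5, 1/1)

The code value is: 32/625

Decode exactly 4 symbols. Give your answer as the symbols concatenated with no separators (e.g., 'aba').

Answer: dddf

Derivation:
Step 1: interval [0/1, 1/1), width = 1/1 - 0/1 = 1/1
  'd': [0/1 + 1/1*0/1, 0/1 + 1/1*2/5) = [0/1, 2/5) <- contains code 32/625
  'a': [0/1 + 1/1*2/5, 0/1 + 1/1*3/5) = [2/5, 3/5)
  'f': [0/1 + 1/1*3/5, 0/1 + 1/1*1/1) = [3/5, 1/1)
  emit 'd', narrow to [0/1, 2/5)
Step 2: interval [0/1, 2/5), width = 2/5 - 0/1 = 2/5
  'd': [0/1 + 2/5*0/1, 0/1 + 2/5*2/5) = [0/1, 4/25) <- contains code 32/625
  'a': [0/1 + 2/5*2/5, 0/1 + 2/5*3/5) = [4/25, 6/25)
  'f': [0/1 + 2/5*3/5, 0/1 + 2/5*1/1) = [6/25, 2/5)
  emit 'd', narrow to [0/1, 4/25)
Step 3: interval [0/1, 4/25), width = 4/25 - 0/1 = 4/25
  'd': [0/1 + 4/25*0/1, 0/1 + 4/25*2/5) = [0/1, 8/125) <- contains code 32/625
  'a': [0/1 + 4/25*2/5, 0/1 + 4/25*3/5) = [8/125, 12/125)
  'f': [0/1 + 4/25*3/5, 0/1 + 4/25*1/1) = [12/125, 4/25)
  emit 'd', narrow to [0/1, 8/125)
Step 4: interval [0/1, 8/125), width = 8/125 - 0/1 = 8/125
  'd': [0/1 + 8/125*0/1, 0/1 + 8/125*2/5) = [0/1, 16/625)
  'a': [0/1 + 8/125*2/5, 0/1 + 8/125*3/5) = [16/625, 24/625)
  'f': [0/1 + 8/125*3/5, 0/1 + 8/125*1/1) = [24/625, 8/125) <- contains code 32/625
  emit 'f', narrow to [24/625, 8/125)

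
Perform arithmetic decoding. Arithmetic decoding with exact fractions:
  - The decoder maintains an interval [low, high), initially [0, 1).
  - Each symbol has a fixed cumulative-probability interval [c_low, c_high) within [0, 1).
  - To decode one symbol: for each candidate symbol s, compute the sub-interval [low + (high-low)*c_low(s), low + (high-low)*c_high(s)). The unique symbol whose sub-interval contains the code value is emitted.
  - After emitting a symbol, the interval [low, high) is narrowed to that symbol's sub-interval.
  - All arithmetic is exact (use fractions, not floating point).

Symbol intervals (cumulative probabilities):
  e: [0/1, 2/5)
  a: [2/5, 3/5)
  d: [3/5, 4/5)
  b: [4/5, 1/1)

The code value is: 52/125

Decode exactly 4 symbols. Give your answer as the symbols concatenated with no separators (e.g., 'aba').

Answer: aeea

Derivation:
Step 1: interval [0/1, 1/1), width = 1/1 - 0/1 = 1/1
  'e': [0/1 + 1/1*0/1, 0/1 + 1/1*2/5) = [0/1, 2/5)
  'a': [0/1 + 1/1*2/5, 0/1 + 1/1*3/5) = [2/5, 3/5) <- contains code 52/125
  'd': [0/1 + 1/1*3/5, 0/1 + 1/1*4/5) = [3/5, 4/5)
  'b': [0/1 + 1/1*4/5, 0/1 + 1/1*1/1) = [4/5, 1/1)
  emit 'a', narrow to [2/5, 3/5)
Step 2: interval [2/5, 3/5), width = 3/5 - 2/5 = 1/5
  'e': [2/5 + 1/5*0/1, 2/5 + 1/5*2/5) = [2/5, 12/25) <- contains code 52/125
  'a': [2/5 + 1/5*2/5, 2/5 + 1/5*3/5) = [12/25, 13/25)
  'd': [2/5 + 1/5*3/5, 2/5 + 1/5*4/5) = [13/25, 14/25)
  'b': [2/5 + 1/5*4/5, 2/5 + 1/5*1/1) = [14/25, 3/5)
  emit 'e', narrow to [2/5, 12/25)
Step 3: interval [2/5, 12/25), width = 12/25 - 2/5 = 2/25
  'e': [2/5 + 2/25*0/1, 2/5 + 2/25*2/5) = [2/5, 54/125) <- contains code 52/125
  'a': [2/5 + 2/25*2/5, 2/5 + 2/25*3/5) = [54/125, 56/125)
  'd': [2/5 + 2/25*3/5, 2/5 + 2/25*4/5) = [56/125, 58/125)
  'b': [2/5 + 2/25*4/5, 2/5 + 2/25*1/1) = [58/125, 12/25)
  emit 'e', narrow to [2/5, 54/125)
Step 4: interval [2/5, 54/125), width = 54/125 - 2/5 = 4/125
  'e': [2/5 + 4/125*0/1, 2/5 + 4/125*2/5) = [2/5, 258/625)
  'a': [2/5 + 4/125*2/5, 2/5 + 4/125*3/5) = [258/625, 262/625) <- contains code 52/125
  'd': [2/5 + 4/125*3/5, 2/5 + 4/125*4/5) = [262/625, 266/625)
  'b': [2/5 + 4/125*4/5, 2/5 + 4/125*1/1) = [266/625, 54/125)
  emit 'a', narrow to [258/625, 262/625)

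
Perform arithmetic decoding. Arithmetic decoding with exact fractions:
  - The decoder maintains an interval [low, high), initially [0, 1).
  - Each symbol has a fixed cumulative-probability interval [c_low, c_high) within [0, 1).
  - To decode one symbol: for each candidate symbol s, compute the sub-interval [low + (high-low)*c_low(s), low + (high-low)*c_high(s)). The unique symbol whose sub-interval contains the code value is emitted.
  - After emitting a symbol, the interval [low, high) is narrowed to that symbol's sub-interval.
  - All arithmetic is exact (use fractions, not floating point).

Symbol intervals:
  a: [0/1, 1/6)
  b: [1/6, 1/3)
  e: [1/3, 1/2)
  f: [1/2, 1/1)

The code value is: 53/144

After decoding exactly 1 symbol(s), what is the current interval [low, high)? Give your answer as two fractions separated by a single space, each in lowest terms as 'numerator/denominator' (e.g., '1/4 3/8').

Answer: 1/3 1/2

Derivation:
Step 1: interval [0/1, 1/1), width = 1/1 - 0/1 = 1/1
  'a': [0/1 + 1/1*0/1, 0/1 + 1/1*1/6) = [0/1, 1/6)
  'b': [0/1 + 1/1*1/6, 0/1 + 1/1*1/3) = [1/6, 1/3)
  'e': [0/1 + 1/1*1/3, 0/1 + 1/1*1/2) = [1/3, 1/2) <- contains code 53/144
  'f': [0/1 + 1/1*1/2, 0/1 + 1/1*1/1) = [1/2, 1/1)
  emit 'e', narrow to [1/3, 1/2)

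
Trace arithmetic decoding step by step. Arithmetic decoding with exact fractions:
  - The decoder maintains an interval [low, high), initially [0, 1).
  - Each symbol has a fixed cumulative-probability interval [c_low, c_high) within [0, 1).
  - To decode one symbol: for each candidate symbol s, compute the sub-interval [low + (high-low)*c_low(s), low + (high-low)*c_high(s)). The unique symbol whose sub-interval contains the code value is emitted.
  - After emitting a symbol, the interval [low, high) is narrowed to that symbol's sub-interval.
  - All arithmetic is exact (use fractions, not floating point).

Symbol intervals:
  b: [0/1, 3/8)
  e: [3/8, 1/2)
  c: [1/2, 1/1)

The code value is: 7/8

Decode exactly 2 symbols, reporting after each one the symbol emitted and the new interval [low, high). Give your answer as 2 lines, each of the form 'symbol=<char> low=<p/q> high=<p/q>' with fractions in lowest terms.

Answer: symbol=c low=1/2 high=1/1
symbol=c low=3/4 high=1/1

Derivation:
Step 1: interval [0/1, 1/1), width = 1/1 - 0/1 = 1/1
  'b': [0/1 + 1/1*0/1, 0/1 + 1/1*3/8) = [0/1, 3/8)
  'e': [0/1 + 1/1*3/8, 0/1 + 1/1*1/2) = [3/8, 1/2)
  'c': [0/1 + 1/1*1/2, 0/1 + 1/1*1/1) = [1/2, 1/1) <- contains code 7/8
  emit 'c', narrow to [1/2, 1/1)
Step 2: interval [1/2, 1/1), width = 1/1 - 1/2 = 1/2
  'b': [1/2 + 1/2*0/1, 1/2 + 1/2*3/8) = [1/2, 11/16)
  'e': [1/2 + 1/2*3/8, 1/2 + 1/2*1/2) = [11/16, 3/4)
  'c': [1/2 + 1/2*1/2, 1/2 + 1/2*1/1) = [3/4, 1/1) <- contains code 7/8
  emit 'c', narrow to [3/4, 1/1)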